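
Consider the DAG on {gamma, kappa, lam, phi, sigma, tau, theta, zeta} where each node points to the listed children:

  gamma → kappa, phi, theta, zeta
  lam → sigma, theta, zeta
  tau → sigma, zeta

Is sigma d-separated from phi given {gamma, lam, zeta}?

Yes — sigma and phi are d-separated given {gamma, lam, zeta}.

There are 4 undirected paths between sigma and phi; checking each against the conditioning set {gamma, lam, zeta}:
Path 1: sigma ← lam → theta ← gamma → phi
  lam is a fork here and lam is conditioned on, so the path is blocked at lam.
Path 2: sigma ← lam → zeta ← gamma → phi
  lam is a fork here and lam is conditioned on, so the path is blocked at lam.
Path 3: sigma ← tau → zeta ← gamma → phi
  gamma is a fork here and gamma is conditioned on, so the path is blocked at gamma.
Path 4: sigma ← tau → zeta ← lam → theta ← gamma → phi
  lam is a fork here and lam is conditioned on, so the path is blocked at lam.
Since every path is blocked, d-separation holds.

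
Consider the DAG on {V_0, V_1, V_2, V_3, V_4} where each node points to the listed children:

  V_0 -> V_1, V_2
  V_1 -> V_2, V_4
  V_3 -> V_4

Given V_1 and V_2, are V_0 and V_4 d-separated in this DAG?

Yes — V_0 and V_4 are d-separated given {V_1, V_2}.

Enumerating the 2 paths from V_0 to V_4 and testing each for blocking by {V_1, V_2}:
  1. V_0 → V_1 → V_4 — V_1:chain[blocks] ⇒ blocked
  2. V_0 → V_2 ← V_1 → V_4 — V_2:collider[open]; V_1:fork[blocks] ⇒ blocked
Since every path is blocked, d-separation holds.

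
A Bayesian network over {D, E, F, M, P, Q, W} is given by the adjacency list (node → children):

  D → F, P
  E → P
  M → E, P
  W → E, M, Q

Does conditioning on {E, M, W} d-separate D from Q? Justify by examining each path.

4 paths connect D and Q; each must be blocked for d-separation to hold:
  1. D → P ← M → E ← W → Q — P:collider[blocks]; M:fork[blocks]; E:collider[open]; W:fork[blocks] ⇒ blocked
  2. D → P ← M ← W → Q — P:collider[blocks]; M:chain[blocks]; W:fork[blocks] ⇒ blocked
  3. D → P ← E ← M ← W → Q — P:collider[blocks]; E:chain[blocks]; M:chain[blocks]; W:fork[blocks] ⇒ blocked
  4. D → P ← E ← W → Q — P:collider[blocks]; E:chain[blocks]; W:fork[blocks] ⇒ blocked
Since every path is blocked, d-separation holds.

Yes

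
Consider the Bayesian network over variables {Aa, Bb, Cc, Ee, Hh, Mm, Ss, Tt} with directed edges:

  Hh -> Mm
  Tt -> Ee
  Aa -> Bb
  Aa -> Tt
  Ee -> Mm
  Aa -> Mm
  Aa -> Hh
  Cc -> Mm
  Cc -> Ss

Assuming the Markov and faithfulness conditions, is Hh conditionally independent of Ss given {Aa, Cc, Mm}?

Yes

3 paths connect Hh and Ss; each must be blocked for d-separation to hold:
Path 1: Hh ← Aa → Tt → Ee → Mm ← Cc → Ss
  Aa is a fork here and Aa is conditioned on, so the path is blocked at Aa.
Path 2: Hh ← Aa → Mm ← Cc → Ss
  Aa is a fork here and Aa is conditioned on, so the path is blocked at Aa.
Path 3: Hh → Mm ← Cc → Ss
  Cc is a fork here and Cc is conditioned on, so the path is blocked at Cc.
All paths are blocked; Hh ⊥ Ss | {Aa, Cc, Mm} holds.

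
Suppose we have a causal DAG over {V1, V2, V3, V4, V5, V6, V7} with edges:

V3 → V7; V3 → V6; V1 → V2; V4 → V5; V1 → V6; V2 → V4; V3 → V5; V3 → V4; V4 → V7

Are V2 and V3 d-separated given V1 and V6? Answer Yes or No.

Enumerating the 4 paths from V2 to V3 and testing each for blocking by {V1, V6}:
Path 1: V2 ← V1 → V6 ← V3
  V1 is a fork here and V1 is conditioned on, so the path is blocked at V1.
Path 2: V2 → V4 → V7 ← V3
  V7 is a collider here and neither V7 nor any of its descendants is conditioned on, so the collider stays closed — the path is blocked at V7.
Path 3: V2 → V4 ← V3
  V4 is a collider here and neither V4 nor any of its descendants is conditioned on, so the collider stays closed — the path is blocked at V4.
Path 4: V2 → V4 → V5 ← V3
  V5 is a collider here and neither V5 nor any of its descendants is conditioned on, so the collider stays closed — the path is blocked at V5.
Since every path is blocked, d-separation holds.

Yes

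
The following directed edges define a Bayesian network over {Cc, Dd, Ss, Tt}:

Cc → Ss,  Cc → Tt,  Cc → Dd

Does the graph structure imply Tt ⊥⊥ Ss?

The only undirected path from Tt to Ss is:
Path 1: Tt ← Cc → Ss
  Cc is a fork and Cc is not conditioned on — no node blocks this path, so it is active.
Since the path Tt ← Cc → Ss is active, Tt and Ss are not d-separated given ∅.

No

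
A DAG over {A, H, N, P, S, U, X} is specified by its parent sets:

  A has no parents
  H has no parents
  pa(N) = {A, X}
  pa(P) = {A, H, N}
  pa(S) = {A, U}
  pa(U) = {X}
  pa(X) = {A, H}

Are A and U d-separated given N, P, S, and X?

No

Enumerating the 6 paths from A to U and testing each for blocking by {N, P, S, X}:
Path 1: A → S ← U
  S is a collider and S is conditioned on, which opens it — no node blocks this path, so it is active.
Path 2: A → X → U
  X is a chain here and X is conditioned on, so the path is blocked at X.
Path 3: A → N ← X → U
  X is a fork here and X is conditioned on, so the path is blocked at X.
Path 4: A → N → P ← H → X → U
  N is a chain here and N is conditioned on, so the path is blocked at N.
Path 5: A → P ← H → X → U
  X is a chain here and X is conditioned on, so the path is blocked at X.
Path 6: A → P ← N ← X → U
  N is a chain here and N is conditioned on, so the path is blocked at N.
At least one path is unblocked, so d-separation fails.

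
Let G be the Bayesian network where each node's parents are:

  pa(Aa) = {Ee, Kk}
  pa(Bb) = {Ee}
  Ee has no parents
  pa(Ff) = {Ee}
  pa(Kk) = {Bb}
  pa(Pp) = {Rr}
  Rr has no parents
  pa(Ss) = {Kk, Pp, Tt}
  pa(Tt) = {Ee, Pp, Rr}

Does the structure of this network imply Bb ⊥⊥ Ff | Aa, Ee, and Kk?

Yes

We examine all 5 paths between Bb and Ff:
  1. Bb ← Ee → Ff — Ee:fork[blocks] ⇒ blocked
  2. Bb → Kk → Ss ← Tt ← Ee → Ff — Kk:chain[blocks]; Ss:collider[blocks]; Tt:chain[open]; Ee:fork[blocks] ⇒ blocked
  3. Bb → Kk → Ss ← Pp ← Rr → Tt ← Ee → Ff — Kk:chain[blocks]; Ss:collider[blocks]; Pp:chain[open]; Rr:fork[open]; Tt:collider[blocks]; Ee:fork[blocks] ⇒ blocked
  4. Bb → Kk → Ss ← Pp → Tt ← Ee → Ff — Kk:chain[blocks]; Ss:collider[blocks]; Pp:fork[open]; Tt:collider[blocks]; Ee:fork[blocks] ⇒ blocked
  5. Bb → Kk → Aa ← Ee → Ff — Kk:chain[blocks]; Aa:collider[open]; Ee:fork[blocks] ⇒ blocked
All paths are blocked; Bb ⊥ Ff | {Aa, Ee, Kk} holds.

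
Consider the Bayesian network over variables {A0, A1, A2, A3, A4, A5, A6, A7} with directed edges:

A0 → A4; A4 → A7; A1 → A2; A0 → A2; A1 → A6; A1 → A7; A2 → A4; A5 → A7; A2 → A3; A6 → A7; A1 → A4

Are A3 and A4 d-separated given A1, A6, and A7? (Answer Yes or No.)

We examine all 5 paths between A3 and A4:
  1. A3 ← A2 ← A1 → A6 → A7 ← A4 — A2:chain[open]; A1:fork[blocks]; A6:chain[blocks]; A7:collider[open] ⇒ blocked
  2. A3 ← A2 ← A1 → A7 ← A4 — A2:chain[open]; A1:fork[blocks]; A7:collider[open] ⇒ blocked
  3. A3 ← A2 ← A1 → A4 — A2:chain[open]; A1:fork[blocks] ⇒ blocked
  4. A3 ← A2 ← A0 → A4 — A2:chain[open]; A0:fork[open] ⇒ active
  5. A3 ← A2 → A4 — A2:fork[open] ⇒ active
At least one path is unblocked, so d-separation fails.

No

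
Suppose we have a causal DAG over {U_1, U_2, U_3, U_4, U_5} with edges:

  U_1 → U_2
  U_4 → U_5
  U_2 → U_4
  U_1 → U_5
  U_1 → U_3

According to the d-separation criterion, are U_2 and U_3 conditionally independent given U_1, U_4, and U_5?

Yes

2 paths connect U_2 and U_3; each must be blocked for d-separation to hold:
  1. U_2 → U_4 → U_5 ← U_1 → U_3 — U_4:chain[blocks]; U_5:collider[open]; U_1:fork[blocks] ⇒ blocked
  2. U_2 ← U_1 → U_3 — U_1:fork[blocks] ⇒ blocked
All paths are blocked; U_2 ⊥ U_3 | {U_1, U_4, U_5} holds.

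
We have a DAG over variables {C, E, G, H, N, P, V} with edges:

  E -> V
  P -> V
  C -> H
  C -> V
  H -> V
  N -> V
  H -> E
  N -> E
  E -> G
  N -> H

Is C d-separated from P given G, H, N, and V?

No

6 paths connect C and P; each must be blocked for d-separation to hold:
Path 1: C → V ← P
  V is a collider and V is conditioned on, which opens it — no node blocks this path, so it is active.
Path 2: C → H → V ← P
  H is a chain here and H is conditioned on, so the path is blocked at H.
Path 3: C → H → E → V ← P
  H is a chain here and H is conditioned on, so the path is blocked at H.
Path 4: C → H → E ← N → V ← P
  H is a chain here and H is conditioned on, so the path is blocked at H.
Path 5: C → H ← N → V ← P
  N is a fork here and N is conditioned on, so the path is blocked at N.
Path 6: C → H ← N → E → V ← P
  N is a fork here and N is conditioned on, so the path is blocked at N.
Because an active path exists, C and P are not d-separated.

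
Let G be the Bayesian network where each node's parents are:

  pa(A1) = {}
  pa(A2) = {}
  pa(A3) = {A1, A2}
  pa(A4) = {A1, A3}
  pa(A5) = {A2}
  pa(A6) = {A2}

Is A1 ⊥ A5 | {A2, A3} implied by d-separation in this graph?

Yes — A1 and A5 are d-separated given {A2, A3}.

There are 2 undirected paths between A1 and A5; checking each against the conditioning set {A2, A3}:
Path 1: A1 → A3 ← A2 → A5
  A2 is a fork here and A2 is conditioned on, so the path is blocked at A2.
Path 2: A1 → A4 ← A3 ← A2 → A5
  A4 is a collider here and neither A4 nor any of its descendants is conditioned on, so the collider stays closed — the path is blocked at A4.
Since every path is blocked, d-separation holds.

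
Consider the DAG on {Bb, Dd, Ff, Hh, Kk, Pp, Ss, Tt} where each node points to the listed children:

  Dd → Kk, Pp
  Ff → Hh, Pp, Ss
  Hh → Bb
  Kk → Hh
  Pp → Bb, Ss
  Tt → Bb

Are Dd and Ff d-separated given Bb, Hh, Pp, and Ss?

No — Dd and Ff are not d-separated given {Bb, Hh, Pp, Ss}.

There are 6 undirected paths between Dd and Ff; checking each against the conditioning set {Bb, Hh, Pp, Ss}:
  1. Dd → Kk → Hh → Bb ← Pp → Ss ← Ff — Kk:chain[open]; Hh:chain[blocks]; Bb:collider[open]; Pp:fork[blocks]; Ss:collider[open] ⇒ blocked
  2. Dd → Kk → Hh → Bb ← Pp ← Ff — Kk:chain[open]; Hh:chain[blocks]; Bb:collider[open]; Pp:chain[blocks] ⇒ blocked
  3. Dd → Kk → Hh ← Ff — Kk:chain[open]; Hh:collider[open] ⇒ active
  4. Dd → Pp → Ss ← Ff — Pp:chain[blocks]; Ss:collider[open] ⇒ blocked
  5. Dd → Pp → Bb ← Hh ← Ff — Pp:chain[blocks]; Bb:collider[open]; Hh:chain[blocks] ⇒ blocked
  6. Dd → Pp ← Ff — Pp:collider[open] ⇒ active
Because an active path exists, Dd and Ff are not d-separated.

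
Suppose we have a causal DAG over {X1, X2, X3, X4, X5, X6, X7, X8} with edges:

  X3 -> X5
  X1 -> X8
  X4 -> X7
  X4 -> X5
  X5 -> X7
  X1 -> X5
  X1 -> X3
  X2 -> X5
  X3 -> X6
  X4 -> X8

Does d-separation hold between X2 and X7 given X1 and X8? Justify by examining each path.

4 paths connect X2 and X7; each must be blocked for d-separation to hold:
  1. X2 → X5 ← X4 → X7 — X5:collider[blocks]; X4:fork[open] ⇒ blocked
  2. X2 → X5 → X7 — X5:chain[open] ⇒ active
  3. X2 → X5 ← X1 → X8 ← X4 → X7 — X5:collider[blocks]; X1:fork[blocks]; X8:collider[open]; X4:fork[open] ⇒ blocked
  4. X2 → X5 ← X3 ← X1 → X8 ← X4 → X7 — X5:collider[blocks]; X3:chain[open]; X1:fork[blocks]; X8:collider[open]; X4:fork[open] ⇒ blocked
Since the path X2 → X5 → X7 is active, X2 and X7 are not d-separated given {X1, X8}.

No — X2 and X7 are not d-separated given {X1, X8}.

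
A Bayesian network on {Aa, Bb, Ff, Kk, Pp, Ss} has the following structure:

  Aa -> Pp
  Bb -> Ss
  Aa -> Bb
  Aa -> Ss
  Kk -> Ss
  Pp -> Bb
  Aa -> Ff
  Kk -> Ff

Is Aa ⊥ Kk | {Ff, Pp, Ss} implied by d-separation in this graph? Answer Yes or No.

No

There are 4 undirected paths between Aa and Kk; checking each against the conditioning set {Ff, Pp, Ss}:
Path 1: Aa → Ff ← Kk
  Ff is a collider and Ff is conditioned on, which opens it — no node blocks this path, so it is active.
Path 2: Aa → Pp → Bb → Ss ← Kk
  Pp is a chain here and Pp is conditioned on, so the path is blocked at Pp.
Path 3: Aa → Ss ← Kk
  Ss is a collider and Ss is conditioned on, which opens it — no node blocks this path, so it is active.
Path 4: Aa → Bb → Ss ← Kk
  Bb is a chain and Bb is not conditioned on; Ss is a collider and Ss is conditioned on, which opens it — no node blocks this path, so it is active.
Because an active path exists, Aa and Kk are not d-separated.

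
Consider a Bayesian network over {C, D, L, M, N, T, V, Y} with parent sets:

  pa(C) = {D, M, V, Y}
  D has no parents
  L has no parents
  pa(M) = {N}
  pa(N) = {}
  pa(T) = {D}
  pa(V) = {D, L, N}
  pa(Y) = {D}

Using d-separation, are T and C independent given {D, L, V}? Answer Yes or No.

Yes — T and C are d-separated given {D, L, V}.

4 paths connect T and C; each must be blocked for d-separation to hold:
Path 1: T ← D → Y → C
  D is a fork here and D is conditioned on, so the path is blocked at D.
Path 2: T ← D → V ← N → M → C
  D is a fork here and D is conditioned on, so the path is blocked at D.
Path 3: T ← D → V → C
  D is a fork here and D is conditioned on, so the path is blocked at D.
Path 4: T ← D → C
  D is a fork here and D is conditioned on, so the path is blocked at D.
All paths are blocked; T ⊥ C | {D, L, V} holds.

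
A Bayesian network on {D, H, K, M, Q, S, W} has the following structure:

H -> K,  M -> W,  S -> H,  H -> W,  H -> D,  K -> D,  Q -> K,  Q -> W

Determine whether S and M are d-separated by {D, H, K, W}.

Yes

We examine all 3 paths between S and M:
Path 1: S → H → W ← M
  H is a chain here and H is conditioned on, so the path is blocked at H.
Path 2: S → H → K ← Q → W ← M
  H is a chain here and H is conditioned on, so the path is blocked at H.
Path 3: S → H → D ← K ← Q → W ← M
  H is a chain here and H is conditioned on, so the path is blocked at H.
All paths are blocked; S ⊥ M | {D, H, K, W} holds.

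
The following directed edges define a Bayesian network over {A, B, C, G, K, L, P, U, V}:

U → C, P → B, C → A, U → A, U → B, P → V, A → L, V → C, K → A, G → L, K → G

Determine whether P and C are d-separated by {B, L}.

No — P and C are not d-separated given {B, L}.

We examine all 3 paths between P and C:
Path 1: P → B ← U → A ← C
  B is a collider and B is conditioned on, which opens it; U is a fork and U is not conditioned on; A is a collider and its descendant L is conditioned on, which opens it — no node blocks this path, so it is active.
Path 2: P → B ← U → C
  B is a collider and B is conditioned on, which opens it; U is a fork and U is not conditioned on — no node blocks this path, so it is active.
Path 3: P → V → C
  V is a chain and V is not conditioned on — no node blocks this path, so it is active.
Since the path P → B ← U → A ← C is active, P and C are not d-separated given {B, L}.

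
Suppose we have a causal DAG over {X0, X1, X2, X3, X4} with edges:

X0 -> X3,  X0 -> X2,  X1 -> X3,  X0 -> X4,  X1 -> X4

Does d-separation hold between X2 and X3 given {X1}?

No

There are 2 undirected paths between X2 and X3; checking each against the conditioning set {X1}:
Path 1: X2 ← X0 → X3
  X0 is a fork and X0 is not conditioned on — no node blocks this path, so it is active.
Path 2: X2 ← X0 → X4 ← X1 → X3
  X4 is a collider here and neither X4 nor any of its descendants is conditioned on, so the collider stays closed — the path is blocked at X4.
Since the path X2 ← X0 → X3 is active, X2 and X3 are not d-separated given {X1}.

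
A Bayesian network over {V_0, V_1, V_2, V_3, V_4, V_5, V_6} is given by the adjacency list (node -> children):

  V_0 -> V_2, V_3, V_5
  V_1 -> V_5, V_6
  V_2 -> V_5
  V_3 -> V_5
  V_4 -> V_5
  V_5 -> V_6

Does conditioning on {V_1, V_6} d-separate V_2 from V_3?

We examine all 4 paths between V_2 and V_3:
Path 1: V_2 → V_5 ← V_0 → V_3
  V_5 is a collider and its descendant V_6 is conditioned on, which opens it; V_0 is a fork and V_0 is not conditioned on — no node blocks this path, so it is active.
Path 2: V_2 → V_5 ← V_3
  V_5 is a collider and its descendant V_6 is conditioned on, which opens it — no node blocks this path, so it is active.
Path 3: V_2 ← V_0 → V_5 ← V_3
  V_0 is a fork and V_0 is not conditioned on; V_5 is a collider and its descendant V_6 is conditioned on, which opens it — no node blocks this path, so it is active.
Path 4: V_2 ← V_0 → V_3
  V_0 is a fork and V_0 is not conditioned on — no node blocks this path, so it is active.
Since the path V_2 → V_5 ← V_0 → V_3 is active, V_2 and V_3 are not d-separated given {V_1, V_6}.

No — V_2 and V_3 are not d-separated given {V_1, V_6}.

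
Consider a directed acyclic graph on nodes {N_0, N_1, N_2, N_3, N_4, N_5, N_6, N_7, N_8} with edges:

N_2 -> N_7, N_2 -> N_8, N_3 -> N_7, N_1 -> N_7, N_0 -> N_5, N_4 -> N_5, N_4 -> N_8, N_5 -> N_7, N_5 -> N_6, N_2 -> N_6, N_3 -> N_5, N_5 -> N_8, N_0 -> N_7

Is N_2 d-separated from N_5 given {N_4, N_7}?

We examine all 6 paths between N_2 and N_5:
Path 1: N_2 → N_8 ← N_4 → N_5
  N_8 is a collider here and neither N_8 nor any of its descendants is conditioned on, so the collider stays closed — the path is blocked at N_8.
Path 2: N_2 → N_8 ← N_5
  N_8 is a collider here and neither N_8 nor any of its descendants is conditioned on, so the collider stays closed — the path is blocked at N_8.
Path 3: N_2 → N_7 ← N_5
  N_7 is a collider and N_7 is conditioned on, which opens it — no node blocks this path, so it is active.
Path 4: N_2 → N_7 ← N_0 → N_5
  N_7 is a collider and N_7 is conditioned on, which opens it; N_0 is a fork and N_0 is not conditioned on — no node blocks this path, so it is active.
Path 5: N_2 → N_7 ← N_3 → N_5
  N_7 is a collider and N_7 is conditioned on, which opens it; N_3 is a fork and N_3 is not conditioned on — no node blocks this path, so it is active.
Path 6: N_2 → N_6 ← N_5
  N_6 is a collider here and neither N_6 nor any of its descendants is conditioned on, so the collider stays closed — the path is blocked at N_6.
Since the path N_2 → N_7 ← N_5 is active, N_2 and N_5 are not d-separated given {N_4, N_7}.

No — N_2 and N_5 are not d-separated given {N_4, N_7}.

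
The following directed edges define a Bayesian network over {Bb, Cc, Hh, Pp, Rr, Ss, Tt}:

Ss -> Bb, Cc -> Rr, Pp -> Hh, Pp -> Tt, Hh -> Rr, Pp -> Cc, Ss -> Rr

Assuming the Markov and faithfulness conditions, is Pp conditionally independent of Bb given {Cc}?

There are 2 undirected paths between Pp and Bb; checking each against the conditioning set {Cc}:
  1. Pp → Cc → Rr ← Ss → Bb — Cc:chain[blocks]; Rr:collider[blocks]; Ss:fork[open] ⇒ blocked
  2. Pp → Hh → Rr ← Ss → Bb — Hh:chain[open]; Rr:collider[blocks]; Ss:fork[open] ⇒ blocked
Every path is blocked, so Pp and Bb are d-separated given {Cc}.

Yes — Pp and Bb are d-separated given {Cc}.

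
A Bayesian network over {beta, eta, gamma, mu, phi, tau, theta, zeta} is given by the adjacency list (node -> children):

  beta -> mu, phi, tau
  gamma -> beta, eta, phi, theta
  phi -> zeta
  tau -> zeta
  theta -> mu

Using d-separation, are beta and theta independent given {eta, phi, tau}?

Enumerating the 4 paths from beta to theta and testing each for blocking by {eta, phi, tau}:
  1. beta → mu ← theta — mu:collider[blocks] ⇒ blocked
  2. beta → tau → zeta ← phi ← gamma → theta — tau:chain[blocks]; zeta:collider[blocks]; phi:chain[blocks]; gamma:fork[open] ⇒ blocked
  3. beta → phi ← gamma → theta — phi:collider[open]; gamma:fork[open] ⇒ active
  4. beta ← gamma → theta — gamma:fork[open] ⇒ active
At least one path is unblocked, so d-separation fails.

No — beta and theta are not d-separated given {eta, phi, tau}.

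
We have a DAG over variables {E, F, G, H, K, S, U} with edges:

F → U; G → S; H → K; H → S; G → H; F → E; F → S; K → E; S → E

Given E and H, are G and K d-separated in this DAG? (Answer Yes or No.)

Enumerating the 6 paths from G to K and testing each for blocking by {E, H}:
Path 1: G → H → S → E ← K
  H is a chain here and H is conditioned on, so the path is blocked at H.
Path 2: G → H → S ← F → E ← K
  H is a chain here and H is conditioned on, so the path is blocked at H.
Path 3: G → H → K
  H is a chain here and H is conditioned on, so the path is blocked at H.
Path 4: G → S ← H → K
  H is a fork here and H is conditioned on, so the path is blocked at H.
Path 5: G → S → E ← K
  S is a chain and S is not conditioned on; E is a collider and E is conditioned on, which opens it — no node blocks this path, so it is active.
Path 6: G → S ← F → E ← K
  S is a collider and its descendant E is conditioned on, which opens it; F is a fork and F is not conditioned on; E is a collider and E is conditioned on, which opens it — no node blocks this path, so it is active.
At least one path is unblocked, so d-separation fails.

No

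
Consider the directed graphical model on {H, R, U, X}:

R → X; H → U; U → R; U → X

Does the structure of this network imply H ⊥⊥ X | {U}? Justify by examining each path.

Yes

There are 2 undirected paths between H and X; checking each against the conditioning set {U}:
  1. H → U → X — U:chain[blocks] ⇒ blocked
  2. H → U → R → X — U:chain[blocks]; R:chain[open] ⇒ blocked
All paths are blocked; H ⊥ X | {U} holds.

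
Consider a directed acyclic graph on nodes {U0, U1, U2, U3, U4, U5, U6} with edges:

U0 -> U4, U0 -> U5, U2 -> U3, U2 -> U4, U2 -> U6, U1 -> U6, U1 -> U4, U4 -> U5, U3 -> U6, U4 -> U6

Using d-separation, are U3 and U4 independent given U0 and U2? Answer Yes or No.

Yes — U3 and U4 are d-separated given {U0, U2}.

We examine all 6 paths between U3 and U4:
Path 1: U3 → U6 ← U4
  U6 is a collider here and neither U6 nor any of its descendants is conditioned on, so the collider stays closed — the path is blocked at U6.
Path 2: U3 → U6 ← U1 → U4
  U6 is a collider here and neither U6 nor any of its descendants is conditioned on, so the collider stays closed — the path is blocked at U6.
Path 3: U3 → U6 ← U2 → U4
  U6 is a collider here and neither U6 nor any of its descendants is conditioned on, so the collider stays closed — the path is blocked at U6.
Path 4: U3 ← U2 → U6 ← U4
  U2 is a fork here and U2 is conditioned on, so the path is blocked at U2.
Path 5: U3 ← U2 → U6 ← U1 → U4
  U2 is a fork here and U2 is conditioned on, so the path is blocked at U2.
Path 6: U3 ← U2 → U4
  U2 is a fork here and U2 is conditioned on, so the path is blocked at U2.
All paths are blocked; U3 ⊥ U4 | {U0, U2} holds.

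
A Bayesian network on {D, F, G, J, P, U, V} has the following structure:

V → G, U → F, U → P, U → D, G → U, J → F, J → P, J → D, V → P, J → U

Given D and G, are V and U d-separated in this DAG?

Yes — V and U are d-separated given {D, G}.

5 paths connect V and U; each must be blocked for d-separation to hold:
Path 1: V → P ← J → F ← U
  P is a collider here and neither P nor any of its descendants is conditioned on, so the collider stays closed — the path is blocked at P.
Path 2: V → P ← J → D ← U
  P is a collider here and neither P nor any of its descendants is conditioned on, so the collider stays closed — the path is blocked at P.
Path 3: V → P ← J → U
  P is a collider here and neither P nor any of its descendants is conditioned on, so the collider stays closed — the path is blocked at P.
Path 4: V → P ← U
  P is a collider here and neither P nor any of its descendants is conditioned on, so the collider stays closed — the path is blocked at P.
Path 5: V → G → U
  G is a chain here and G is conditioned on, so the path is blocked at G.
All paths are blocked; V ⊥ U | {D, G} holds.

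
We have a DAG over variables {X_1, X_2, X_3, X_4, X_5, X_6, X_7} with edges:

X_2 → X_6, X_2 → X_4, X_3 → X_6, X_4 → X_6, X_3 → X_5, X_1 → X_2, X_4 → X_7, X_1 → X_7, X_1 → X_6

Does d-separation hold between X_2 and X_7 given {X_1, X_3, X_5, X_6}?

No

Enumerating the 6 paths from X_2 to X_7 and testing each for blocking by {X_1, X_3, X_5, X_6}:
Path 1: X_2 ← X_1 → X_7
  X_1 is a fork here and X_1 is conditioned on, so the path is blocked at X_1.
Path 2: X_2 ← X_1 → X_6 ← X_4 → X_7
  X_1 is a fork here and X_1 is conditioned on, so the path is blocked at X_1.
Path 3: X_2 → X_4 → X_7
  X_4 is a chain and X_4 is not conditioned on — no node blocks this path, so it is active.
Path 4: X_2 → X_4 → X_6 ← X_1 → X_7
  X_1 is a fork here and X_1 is conditioned on, so the path is blocked at X_1.
Path 5: X_2 → X_6 ← X_1 → X_7
  X_1 is a fork here and X_1 is conditioned on, so the path is blocked at X_1.
Path 6: X_2 → X_6 ← X_4 → X_7
  X_6 is a collider and X_6 is conditioned on, which opens it; X_4 is a fork and X_4 is not conditioned on — no node blocks this path, so it is active.
Because an active path exists, X_2 and X_7 are not d-separated.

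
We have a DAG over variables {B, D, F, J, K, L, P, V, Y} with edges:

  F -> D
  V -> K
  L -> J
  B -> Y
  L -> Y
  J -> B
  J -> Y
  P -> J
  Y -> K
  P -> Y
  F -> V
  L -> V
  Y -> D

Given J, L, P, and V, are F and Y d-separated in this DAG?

Yes — F and Y are d-separated given {J, L, P, V}.

6 paths connect F and Y; each must be blocked for d-separation to hold:
Path 1: F → D ← Y
  D is a collider here and neither D nor any of its descendants is conditioned on, so the collider stays closed — the path is blocked at D.
Path 2: F → V → K ← Y
  V is a chain here and V is conditioned on, so the path is blocked at V.
Path 3: F → V ← L → Y
  L is a fork here and L is conditioned on, so the path is blocked at L.
Path 4: F → V ← L → J → Y
  L is a fork here and L is conditioned on, so the path is blocked at L.
Path 5: F → V ← L → J → B → Y
  L is a fork here and L is conditioned on, so the path is blocked at L.
Path 6: F → V ← L → J ← P → Y
  L is a fork here and L is conditioned on, so the path is blocked at L.
All paths are blocked; F ⊥ Y | {J, L, P, V} holds.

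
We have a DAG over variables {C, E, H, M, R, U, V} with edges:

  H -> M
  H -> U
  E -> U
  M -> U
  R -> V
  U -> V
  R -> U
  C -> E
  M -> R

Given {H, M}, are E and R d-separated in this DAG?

Yes — E and R are d-separated given {H, M}.

We examine all 4 paths between E and R:
  1. E → U ← R — U:collider[blocks] ⇒ blocked
  2. E → U ← H → M → R — U:collider[blocks]; H:fork[blocks]; M:chain[blocks] ⇒ blocked
  3. E → U → V ← R — U:chain[open]; V:collider[blocks] ⇒ blocked
  4. E → U ← M → R — U:collider[blocks]; M:fork[blocks] ⇒ blocked
Since every path is blocked, d-separation holds.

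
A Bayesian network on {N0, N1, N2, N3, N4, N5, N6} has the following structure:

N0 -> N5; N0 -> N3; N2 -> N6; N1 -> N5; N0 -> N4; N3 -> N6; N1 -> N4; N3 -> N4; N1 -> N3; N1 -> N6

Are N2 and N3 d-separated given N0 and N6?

We examine all 6 paths between N2 and N3:
Path 1: N2 → N6 ← N3
  N6 is a collider and N6 is conditioned on, which opens it — no node blocks this path, so it is active.
Path 2: N2 → N6 ← N1 → N4 ← N3
  N4 is a collider here and neither N4 nor any of its descendants is conditioned on, so the collider stays closed — the path is blocked at N4.
Path 3: N2 → N6 ← N1 → N4 ← N0 → N3
  N4 is a collider here and neither N4 nor any of its descendants is conditioned on, so the collider stays closed — the path is blocked at N4.
Path 4: N2 → N6 ← N1 → N5 ← N0 → N4 ← N3
  N5 is a collider here and neither N5 nor any of its descendants is conditioned on, so the collider stays closed — the path is blocked at N5.
Path 5: N2 → N6 ← N1 → N5 ← N0 → N3
  N5 is a collider here and neither N5 nor any of its descendants is conditioned on, so the collider stays closed — the path is blocked at N5.
Path 6: N2 → N6 ← N1 → N3
  N6 is a collider and N6 is conditioned on, which opens it; N1 is a fork and N1 is not conditioned on — no node blocks this path, so it is active.
At least one path is unblocked, so d-separation fails.

No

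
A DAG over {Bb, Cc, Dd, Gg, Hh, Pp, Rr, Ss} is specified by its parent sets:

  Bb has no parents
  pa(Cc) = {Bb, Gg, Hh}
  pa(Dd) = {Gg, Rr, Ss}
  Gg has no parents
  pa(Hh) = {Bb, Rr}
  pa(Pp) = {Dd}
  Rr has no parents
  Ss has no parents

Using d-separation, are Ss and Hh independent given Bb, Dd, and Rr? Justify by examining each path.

We examine all 3 paths between Ss and Hh:
Path 1: Ss → Dd ← Gg → Cc ← Bb → Hh
  Cc is a collider here and neither Cc nor any of its descendants is conditioned on, so the collider stays closed — the path is blocked at Cc.
Path 2: Ss → Dd ← Gg → Cc ← Hh
  Cc is a collider here and neither Cc nor any of its descendants is conditioned on, so the collider stays closed — the path is blocked at Cc.
Path 3: Ss → Dd ← Rr → Hh
  Rr is a fork here and Rr is conditioned on, so the path is blocked at Rr.
All paths are blocked; Ss ⊥ Hh | {Bb, Dd, Rr} holds.

Yes — Ss and Hh are d-separated given {Bb, Dd, Rr}.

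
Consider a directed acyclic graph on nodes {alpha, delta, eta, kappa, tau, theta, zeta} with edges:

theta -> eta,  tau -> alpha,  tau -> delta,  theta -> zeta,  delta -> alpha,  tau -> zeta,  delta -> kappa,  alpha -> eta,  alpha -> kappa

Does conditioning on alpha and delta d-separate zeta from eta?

4 paths connect zeta and eta; each must be blocked for d-separation to hold:
  1. zeta ← tau → delta → kappa ← alpha → eta — tau:fork[open]; delta:chain[blocks]; kappa:collider[blocks]; alpha:fork[blocks] ⇒ blocked
  2. zeta ← tau → delta → alpha → eta — tau:fork[open]; delta:chain[blocks]; alpha:chain[blocks] ⇒ blocked
  3. zeta ← tau → alpha → eta — tau:fork[open]; alpha:chain[blocks] ⇒ blocked
  4. zeta ← theta → eta — theta:fork[open] ⇒ active
Because an active path exists, zeta and eta are not d-separated.

No — zeta and eta are not d-separated given {alpha, delta}.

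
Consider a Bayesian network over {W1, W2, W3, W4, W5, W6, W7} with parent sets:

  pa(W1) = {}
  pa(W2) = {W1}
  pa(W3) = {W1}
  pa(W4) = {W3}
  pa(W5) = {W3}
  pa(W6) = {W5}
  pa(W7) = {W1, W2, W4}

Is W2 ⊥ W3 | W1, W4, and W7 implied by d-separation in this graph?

Yes

We examine all 4 paths between W2 and W3:
Path 1: W2 → W7 ← W1 → W3
  W1 is a fork here and W1 is conditioned on, so the path is blocked at W1.
Path 2: W2 → W7 ← W4 ← W3
  W4 is a chain here and W4 is conditioned on, so the path is blocked at W4.
Path 3: W2 ← W1 → W7 ← W4 ← W3
  W1 is a fork here and W1 is conditioned on, so the path is blocked at W1.
Path 4: W2 ← W1 → W3
  W1 is a fork here and W1 is conditioned on, so the path is blocked at W1.
All paths are blocked; W2 ⊥ W3 | {W1, W4, W7} holds.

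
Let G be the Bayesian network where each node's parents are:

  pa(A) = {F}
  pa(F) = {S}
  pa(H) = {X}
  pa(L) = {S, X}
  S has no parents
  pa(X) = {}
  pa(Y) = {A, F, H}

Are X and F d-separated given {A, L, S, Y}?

There are 3 undirected paths between X and F; checking each against the conditioning set {A, L, S, Y}:
Path 1: X → L ← S → F
  S is a fork here and S is conditioned on, so the path is blocked at S.
Path 2: X → H → Y ← A ← F
  A is a chain here and A is conditioned on, so the path is blocked at A.
Path 3: X → H → Y ← F
  H is a chain and H is not conditioned on; Y is a collider and Y is conditioned on, which opens it — no node blocks this path, so it is active.
At least one path is unblocked, so d-separation fails.

No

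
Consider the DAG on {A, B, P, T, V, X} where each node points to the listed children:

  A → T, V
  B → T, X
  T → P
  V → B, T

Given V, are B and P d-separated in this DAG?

3 paths connect B and P; each must be blocked for d-separation to hold:
Path 1: B → T → P
  T is a chain and T is not conditioned on — no node blocks this path, so it is active.
Path 2: B ← V → T → P
  V is a fork here and V is conditioned on, so the path is blocked at V.
Path 3: B ← V ← A → T → P
  V is a chain here and V is conditioned on, so the path is blocked at V.
Since the path B → T → P is active, B and P are not d-separated given {V}.

No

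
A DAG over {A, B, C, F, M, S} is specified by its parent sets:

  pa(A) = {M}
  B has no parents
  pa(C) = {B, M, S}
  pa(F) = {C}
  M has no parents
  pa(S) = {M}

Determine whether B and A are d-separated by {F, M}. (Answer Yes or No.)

2 paths connect B and A; each must be blocked for d-separation to hold:
Path 1: B → C ← M → A
  M is a fork here and M is conditioned on, so the path is blocked at M.
Path 2: B → C ← S ← M → A
  M is a fork here and M is conditioned on, so the path is blocked at M.
All paths are blocked; B ⊥ A | {F, M} holds.

Yes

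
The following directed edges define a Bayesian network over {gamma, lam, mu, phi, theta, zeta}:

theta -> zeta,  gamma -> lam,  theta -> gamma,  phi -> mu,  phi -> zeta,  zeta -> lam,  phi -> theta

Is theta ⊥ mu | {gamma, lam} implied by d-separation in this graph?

No

We examine all 3 paths between theta and mu:
Path 1: theta ← phi → mu
  phi is a fork and phi is not conditioned on — no node blocks this path, so it is active.
Path 2: theta → zeta ← phi → mu
  zeta is a collider and its descendant lam is conditioned on, which opens it; phi is a fork and phi is not conditioned on — no node blocks this path, so it is active.
Path 3: theta → gamma → lam ← zeta ← phi → mu
  gamma is a chain here and gamma is conditioned on, so the path is blocked at gamma.
Because an active path exists, theta and mu are not d-separated.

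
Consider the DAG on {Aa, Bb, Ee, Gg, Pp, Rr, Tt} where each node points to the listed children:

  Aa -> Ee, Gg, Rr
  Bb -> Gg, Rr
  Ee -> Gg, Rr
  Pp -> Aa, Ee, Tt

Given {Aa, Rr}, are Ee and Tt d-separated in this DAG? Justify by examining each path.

No

Enumerating the 6 paths from Ee to Tt and testing each for blocking by {Aa, Rr}:
  1. Ee → Gg ← Bb → Rr ← Aa ← Pp → Tt — Gg:collider[blocks]; Bb:fork[open]; Rr:collider[open]; Aa:chain[blocks]; Pp:fork[open] ⇒ blocked
  2. Ee → Gg ← Aa ← Pp → Tt — Gg:collider[blocks]; Aa:chain[blocks]; Pp:fork[open] ⇒ blocked
  3. Ee → Rr ← Bb → Gg ← Aa ← Pp → Tt — Rr:collider[open]; Bb:fork[open]; Gg:collider[blocks]; Aa:chain[blocks]; Pp:fork[open] ⇒ blocked
  4. Ee → Rr ← Aa ← Pp → Tt — Rr:collider[open]; Aa:chain[blocks]; Pp:fork[open] ⇒ blocked
  5. Ee ← Aa ← Pp → Tt — Aa:chain[blocks]; Pp:fork[open] ⇒ blocked
  6. Ee ← Pp → Tt — Pp:fork[open] ⇒ active
Because an active path exists, Ee and Tt are not d-separated.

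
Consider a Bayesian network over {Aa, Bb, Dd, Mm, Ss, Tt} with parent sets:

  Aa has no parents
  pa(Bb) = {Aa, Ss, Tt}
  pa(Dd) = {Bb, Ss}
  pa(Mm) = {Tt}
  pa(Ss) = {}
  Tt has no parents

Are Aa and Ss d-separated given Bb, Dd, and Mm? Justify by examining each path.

No

There are 2 undirected paths between Aa and Ss; checking each against the conditioning set {Bb, Dd, Mm}:
  1. Aa → Bb → Dd ← Ss — Bb:chain[blocks]; Dd:collider[open] ⇒ blocked
  2. Aa → Bb ← Ss — Bb:collider[open] ⇒ active
Because an active path exists, Aa and Ss are not d-separated.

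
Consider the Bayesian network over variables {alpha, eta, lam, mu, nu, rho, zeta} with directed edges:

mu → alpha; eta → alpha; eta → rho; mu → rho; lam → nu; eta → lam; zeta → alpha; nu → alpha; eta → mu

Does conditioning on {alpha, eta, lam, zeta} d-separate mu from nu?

No

We examine all 6 paths between mu and nu:
  1. mu ← eta → lam → nu — eta:fork[blocks]; lam:chain[blocks] ⇒ blocked
  2. mu ← eta → alpha ← nu — eta:fork[blocks]; alpha:collider[open] ⇒ blocked
  3. mu → alpha ← eta → lam → nu — alpha:collider[open]; eta:fork[blocks]; lam:chain[blocks] ⇒ blocked
  4. mu → alpha ← nu — alpha:collider[open] ⇒ active
  5. mu → rho ← eta → lam → nu — rho:collider[blocks]; eta:fork[blocks]; lam:chain[blocks] ⇒ blocked
  6. mu → rho ← eta → alpha ← nu — rho:collider[blocks]; eta:fork[blocks]; alpha:collider[open] ⇒ blocked
At least one path is unblocked, so d-separation fails.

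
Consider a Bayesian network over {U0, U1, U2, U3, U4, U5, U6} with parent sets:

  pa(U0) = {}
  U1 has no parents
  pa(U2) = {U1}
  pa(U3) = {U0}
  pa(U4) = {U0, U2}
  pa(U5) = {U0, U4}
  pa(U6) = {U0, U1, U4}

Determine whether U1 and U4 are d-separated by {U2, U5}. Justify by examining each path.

Yes

Enumerating the 4 paths from U1 to U4 and testing each for blocking by {U2, U5}:
  1. U1 → U2 → U4 — U2:chain[blocks] ⇒ blocked
  2. U1 → U6 ← U0 → U5 ← U4 — U6:collider[blocks]; U0:fork[open]; U5:collider[open] ⇒ blocked
  3. U1 → U6 ← U0 → U4 — U6:collider[blocks]; U0:fork[open] ⇒ blocked
  4. U1 → U6 ← U4 — U6:collider[blocks] ⇒ blocked
Since every path is blocked, d-separation holds.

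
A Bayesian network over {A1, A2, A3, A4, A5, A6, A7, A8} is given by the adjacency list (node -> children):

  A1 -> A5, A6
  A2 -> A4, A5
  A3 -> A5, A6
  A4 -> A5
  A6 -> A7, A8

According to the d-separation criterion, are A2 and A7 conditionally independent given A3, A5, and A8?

No

4 paths connect A2 and A7; each must be blocked for d-separation to hold:
Path 1: A2 → A4 → A5 ← A1 → A6 → A7
  A4 is a chain and A4 is not conditioned on; A5 is a collider and A5 is conditioned on, which opens it; A1 is a fork and A1 is not conditioned on; A6 is a chain and A6 is not conditioned on — no node blocks this path, so it is active.
Path 2: A2 → A4 → A5 ← A3 → A6 → A7
  A3 is a fork here and A3 is conditioned on, so the path is blocked at A3.
Path 3: A2 → A5 ← A1 → A6 → A7
  A5 is a collider and A5 is conditioned on, which opens it; A1 is a fork and A1 is not conditioned on; A6 is a chain and A6 is not conditioned on — no node blocks this path, so it is active.
Path 4: A2 → A5 ← A3 → A6 → A7
  A3 is a fork here and A3 is conditioned on, so the path is blocked at A3.
At least one path is unblocked, so d-separation fails.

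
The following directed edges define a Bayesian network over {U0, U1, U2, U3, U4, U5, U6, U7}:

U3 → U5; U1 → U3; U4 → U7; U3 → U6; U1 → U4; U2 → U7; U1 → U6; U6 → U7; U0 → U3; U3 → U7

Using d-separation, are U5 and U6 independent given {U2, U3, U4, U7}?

Yes — U5 and U6 are d-separated given {U2, U3, U4, U7}.

5 paths connect U5 and U6; each must be blocked for d-separation to hold:
Path 1: U5 ← U3 ← U1 → U6
  U3 is a chain here and U3 is conditioned on, so the path is blocked at U3.
Path 2: U5 ← U3 ← U1 → U4 → U7 ← U6
  U3 is a chain here and U3 is conditioned on, so the path is blocked at U3.
Path 3: U5 ← U3 → U6
  U3 is a fork here and U3 is conditioned on, so the path is blocked at U3.
Path 4: U5 ← U3 → U7 ← U6
  U3 is a fork here and U3 is conditioned on, so the path is blocked at U3.
Path 5: U5 ← U3 → U7 ← U4 ← U1 → U6
  U3 is a fork here and U3 is conditioned on, so the path is blocked at U3.
Since every path is blocked, d-separation holds.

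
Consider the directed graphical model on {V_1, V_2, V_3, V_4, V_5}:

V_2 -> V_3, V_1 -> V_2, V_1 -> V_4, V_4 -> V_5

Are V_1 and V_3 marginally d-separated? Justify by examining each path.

No

Only one path connects V_1 and V_3:
Path 1: V_1 → V_2 → V_3
  V_2 is a chain and V_2 is not conditioned on — no node blocks this path, so it is active.
At least one path is unblocked, so d-separation fails.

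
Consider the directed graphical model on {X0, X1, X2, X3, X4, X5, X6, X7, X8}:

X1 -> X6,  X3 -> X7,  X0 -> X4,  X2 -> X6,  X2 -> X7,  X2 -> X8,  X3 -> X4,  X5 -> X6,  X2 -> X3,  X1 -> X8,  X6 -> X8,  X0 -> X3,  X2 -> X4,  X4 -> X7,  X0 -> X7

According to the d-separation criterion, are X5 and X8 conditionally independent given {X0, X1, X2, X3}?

We examine all 3 paths between X5 and X8:
Path 1: X5 → X6 ← X1 → X8
  X6 is a collider here and neither X6 nor any of its descendants is conditioned on, so the collider stays closed — the path is blocked at X6.
Path 2: X5 → X6 ← X2 → X8
  X6 is a collider here and neither X6 nor any of its descendants is conditioned on, so the collider stays closed — the path is blocked at X6.
Path 3: X5 → X6 → X8
  X6 is a chain and X6 is not conditioned on — no node blocks this path, so it is active.
Because an active path exists, X5 and X8 are not d-separated.

No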